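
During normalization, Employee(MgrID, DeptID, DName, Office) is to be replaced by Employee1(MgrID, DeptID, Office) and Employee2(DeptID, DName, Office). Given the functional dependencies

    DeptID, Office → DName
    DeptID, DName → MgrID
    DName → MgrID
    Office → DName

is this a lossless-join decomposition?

Yes

Common attributes: Employee1 ∩ Employee2 = {DeptID, Office}.
Closure of {DeptID, Office}: DeptID, Office → DName applies, adding DName; DeptID, DName → MgrID applies, adding MgrID. So (DeptID, Office)⁺ = {MgrID, DeptID, DName, Office}.
This closure contains every attribute of Employee1, so Employee1 ∩ Employee2 → Employee1. The join is lossless.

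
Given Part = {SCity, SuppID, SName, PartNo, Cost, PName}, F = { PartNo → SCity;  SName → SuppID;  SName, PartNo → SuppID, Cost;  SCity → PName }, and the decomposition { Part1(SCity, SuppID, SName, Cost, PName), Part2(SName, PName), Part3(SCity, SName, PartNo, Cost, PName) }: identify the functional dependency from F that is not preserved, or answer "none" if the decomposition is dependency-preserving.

none

PartNo → SCity lies within Part3.
SName → SuppID lies within Part1.
SName, PartNo → SuppID, Cost: restricted closure across fragments reaches SuppID, Cost.
SCity → PName lies within Part1.
Every dependency is enforceable on the fragments, so the decomposition is dependency-preserving.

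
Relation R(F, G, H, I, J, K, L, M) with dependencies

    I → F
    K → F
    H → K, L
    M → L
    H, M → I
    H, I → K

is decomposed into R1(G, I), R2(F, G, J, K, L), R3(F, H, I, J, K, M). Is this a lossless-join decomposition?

No

Chase test. Columns are F, G, H, I, J, K, L, M; row i has aⱼ where attribute j ∈ Ri, else bᵢⱼ.
Initial tableau (one row per fragment):
  row 1: b11 a2 b13 a4 b15 b16 b17 b18
  row 2: a1 a2 b23 b24 a5 a6 a7 b28
  row 3: a1 b32 a3 a4 a5 a6 b37 a8
Rows 1 and 3 agree on I; apply I→F and equate their F entries.
No row becomes fully distinguished — the join is lossy.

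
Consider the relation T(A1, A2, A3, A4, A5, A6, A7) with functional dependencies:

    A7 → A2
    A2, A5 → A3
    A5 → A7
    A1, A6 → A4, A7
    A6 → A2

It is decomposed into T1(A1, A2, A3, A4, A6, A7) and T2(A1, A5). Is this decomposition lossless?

No

Common attributes: T1 ∩ T2 = {A1}.
No dependency enlarges {A1}, so (A1)⁺ = {A1}.
The closure contains neither all of T1 = {A1, A2, A3, A4, A6, A7} nor all of T2 = {A1, A5}, so the common attributes are not a superkey of either fragment. The join is lossy.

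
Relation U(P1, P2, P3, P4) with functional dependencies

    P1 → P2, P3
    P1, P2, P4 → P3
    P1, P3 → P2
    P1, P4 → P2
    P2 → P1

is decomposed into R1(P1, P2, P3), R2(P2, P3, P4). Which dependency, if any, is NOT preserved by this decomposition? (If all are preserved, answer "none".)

none

P1 → P2, P3 lies within R1.
P1, P2, P4 → P3: restricted closure across fragments reaches P3.
P1, P3 → P2 lies within R1.
P1, P4 → P2: restricted closure across fragments reaches P2.
P2 → P1 lies within R1.
Every dependency is enforceable on the fragments, so the decomposition is dependency-preserving.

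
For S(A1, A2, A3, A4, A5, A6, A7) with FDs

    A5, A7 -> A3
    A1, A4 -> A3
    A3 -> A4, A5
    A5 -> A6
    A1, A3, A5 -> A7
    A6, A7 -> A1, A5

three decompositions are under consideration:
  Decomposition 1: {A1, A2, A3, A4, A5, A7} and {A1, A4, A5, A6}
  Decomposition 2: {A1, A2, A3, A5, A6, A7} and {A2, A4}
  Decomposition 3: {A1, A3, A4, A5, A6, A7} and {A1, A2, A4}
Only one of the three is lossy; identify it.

Decomposition 2

Decomposition 1: common = {A1, A4, A5}, closure = {A1, A3, A4, A5, A6, A7} → lossless.
Decomposition 2: common = {A2}, closure = {A2} → lossy.
Decomposition 3: common = {A1, A4}, closure = {A1, A3, A4, A5, A6, A7} → lossless.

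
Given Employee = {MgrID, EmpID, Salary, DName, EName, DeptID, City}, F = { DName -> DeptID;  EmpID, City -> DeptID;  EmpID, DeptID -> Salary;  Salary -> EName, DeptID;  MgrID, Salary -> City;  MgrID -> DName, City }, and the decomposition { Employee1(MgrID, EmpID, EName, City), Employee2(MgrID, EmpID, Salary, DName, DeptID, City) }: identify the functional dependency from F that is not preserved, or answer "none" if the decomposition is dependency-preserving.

Salary -> EName, DeptID

Check Salary → EName, DeptID: no single fragment contains all of {Salary, EName, DeptID}, and the restricted closure of {Salary} across the fragments never reaches {EName, DeptID}.
DName → DeptID is preserved.
EmpID, City → DeptID is preserved.
EmpID, DeptID → Salary is preserved.
MgrID, Salary → City is preserved.
MgrID → DName, City is preserved.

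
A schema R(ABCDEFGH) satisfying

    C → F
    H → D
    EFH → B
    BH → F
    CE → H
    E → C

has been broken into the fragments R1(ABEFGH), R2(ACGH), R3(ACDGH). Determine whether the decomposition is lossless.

No

Chase test. Columns are ABCDEFGH; row i has aⱼ where attribute j ∈ Ri, else bᵢⱼ.
Initial tableau (one row per fragment):
  row 1: a1 a2 b13 b14 a5 a6 a7 a8
  row 2: a1 b22 a3 b24 b25 b26 a7 a8
  row 3: a1 b32 a3 a4 b35 b36 a7 a8
Rows 2 and 3 agree on C; apply C→F and equate their F entries.
Rows 1 and 2 agree on H; apply H→D and equate their D entries.
Rows 1 and 3 agree on H; apply H→D and equate their D entries.
No row becomes fully distinguished — the join is lossy.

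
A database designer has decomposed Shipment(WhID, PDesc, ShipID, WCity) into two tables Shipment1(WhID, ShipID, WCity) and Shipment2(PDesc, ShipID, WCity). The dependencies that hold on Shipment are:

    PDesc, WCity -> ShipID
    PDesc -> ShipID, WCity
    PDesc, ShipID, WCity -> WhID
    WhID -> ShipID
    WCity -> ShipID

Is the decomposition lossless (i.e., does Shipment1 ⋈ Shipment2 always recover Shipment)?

Common attributes: Shipment1 ∩ Shipment2 = {ShipID, WCity}.
No dependency enlarges {ShipID, WCity}, so (ShipID, WCity)⁺ = {ShipID, WCity}.
The closure contains neither all of Shipment1 = {WhID, ShipID, WCity} nor all of Shipment2 = {PDesc, ShipID, WCity}, so the common attributes are not a superkey of either fragment. The join is lossy.

No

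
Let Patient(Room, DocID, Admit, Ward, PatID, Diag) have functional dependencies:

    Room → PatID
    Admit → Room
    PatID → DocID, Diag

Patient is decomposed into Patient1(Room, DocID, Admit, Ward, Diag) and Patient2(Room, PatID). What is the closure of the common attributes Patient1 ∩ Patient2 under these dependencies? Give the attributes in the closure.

Room, DocID, PatID, Diag

Patient1 ∩ Patient2 = {Room}.
Room → PatID applies, adding PatID
PatID → DocID, Diag applies, adding DocID, Diag
Closure: {Room, DocID, PatID, Diag}.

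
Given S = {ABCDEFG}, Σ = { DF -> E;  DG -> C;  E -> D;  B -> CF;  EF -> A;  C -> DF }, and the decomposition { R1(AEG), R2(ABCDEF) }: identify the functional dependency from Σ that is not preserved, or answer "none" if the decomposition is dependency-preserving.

Check DG → C: no single fragment contains all of {CDG}, and the restricted closure of {DG} across the fragments never reaches {C}.
DF → E is preserved.
E → D is preserved.
B → CF is preserved.
EF → A is preserved.
C → DF is preserved.

DG -> C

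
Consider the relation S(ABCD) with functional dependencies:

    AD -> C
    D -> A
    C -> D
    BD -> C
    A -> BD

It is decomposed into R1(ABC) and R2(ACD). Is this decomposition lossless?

Common attributes: R1 ∩ R2 = {AC}.
Closure of {AC}: C → D applies, adding D; A → BD applies, adding B. So (AC)⁺ = {ABCD}.
This closure contains every attribute of R1, so R1 ∩ R2 → R1. The join is lossless.

Yes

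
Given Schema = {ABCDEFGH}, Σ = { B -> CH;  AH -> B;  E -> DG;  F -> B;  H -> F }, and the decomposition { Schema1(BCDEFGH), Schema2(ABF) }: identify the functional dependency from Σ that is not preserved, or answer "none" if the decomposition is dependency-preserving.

none

B → CH lies within Schema1.
AH → B: restricted closure across fragments reaches B.
E → DG lies within Schema1.
F → B lies within Schema1.
H → F lies within Schema1.
Every dependency is enforceable on the fragments, so the decomposition is dependency-preserving.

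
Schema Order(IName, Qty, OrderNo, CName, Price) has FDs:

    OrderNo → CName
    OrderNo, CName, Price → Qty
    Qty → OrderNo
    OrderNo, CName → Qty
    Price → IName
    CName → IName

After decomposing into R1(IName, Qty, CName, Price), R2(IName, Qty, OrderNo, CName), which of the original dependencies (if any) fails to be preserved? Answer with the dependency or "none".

none

OrderNo → CName lies within R2.
OrderNo, CName, Price → Qty: restricted closure across fragments reaches Qty.
Qty → OrderNo lies within R2.
OrderNo, CName → Qty lies within R2.
Price → IName lies within R1.
CName → IName lies within R1.
Every dependency is enforceable on the fragments, so the decomposition is dependency-preserving.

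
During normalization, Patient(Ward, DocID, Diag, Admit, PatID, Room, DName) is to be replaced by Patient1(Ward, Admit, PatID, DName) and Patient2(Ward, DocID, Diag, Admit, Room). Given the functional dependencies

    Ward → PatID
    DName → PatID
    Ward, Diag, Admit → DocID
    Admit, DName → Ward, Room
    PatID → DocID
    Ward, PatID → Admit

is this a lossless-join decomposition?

Common attributes: Patient1 ∩ Patient2 = {Ward, Admit}.
Closure of {Ward, Admit}: Ward → PatID applies, adding PatID; PatID → DocID applies, adding DocID. So (Ward, Admit)⁺ = {Ward, DocID, Admit, PatID}.
The closure contains neither all of Patient1 = {Ward, Admit, PatID, DName} nor all of Patient2 = {Ward, DocID, Diag, Admit, Room}, so the common attributes are not a superkey of either fragment. The join is lossy.

No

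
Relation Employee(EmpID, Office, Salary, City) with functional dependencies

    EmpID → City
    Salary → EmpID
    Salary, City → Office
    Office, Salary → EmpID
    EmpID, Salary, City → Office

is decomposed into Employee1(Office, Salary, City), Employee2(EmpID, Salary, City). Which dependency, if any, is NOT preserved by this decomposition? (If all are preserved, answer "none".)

none

EmpID → City lies within Employee2.
Salary → EmpID lies within Employee2.
Salary, City → Office lies within Employee1.
Office, Salary → EmpID: restricted closure across fragments reaches EmpID.
EmpID, Salary, City → Office: restricted closure across fragments reaches Office.
Every dependency is enforceable on the fragments, so the decomposition is dependency-preserving.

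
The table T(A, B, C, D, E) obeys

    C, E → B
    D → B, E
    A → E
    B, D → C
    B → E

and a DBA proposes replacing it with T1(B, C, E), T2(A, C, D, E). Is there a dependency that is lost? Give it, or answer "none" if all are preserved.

none

C, E → B lies within T1.
D → B, E: restricted closure across fragments reaches B, E.
A → E lies within T2.
B, D → C: restricted closure across fragments reaches C.
B → E lies within T1.
Every dependency is enforceable on the fragments, so the decomposition is dependency-preserving.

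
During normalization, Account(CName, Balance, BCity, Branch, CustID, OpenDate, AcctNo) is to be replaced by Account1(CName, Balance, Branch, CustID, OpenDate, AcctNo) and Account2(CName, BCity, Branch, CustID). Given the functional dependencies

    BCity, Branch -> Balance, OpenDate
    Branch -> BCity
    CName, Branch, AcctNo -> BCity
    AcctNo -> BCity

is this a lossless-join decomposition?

Yes

Common attributes: Account1 ∩ Account2 = {CName, Branch, CustID}.
Closure of {CName, Branch, CustID}: Branch → BCity applies, adding BCity; BCity, Branch → Balance, OpenDate applies, adding Balance, OpenDate. So (CName, Branch, CustID)⁺ = {CName, Balance, BCity, Branch, CustID, OpenDate}.
This closure contains every attribute of Account2, so Account1 ∩ Account2 → Account2. The join is lossless.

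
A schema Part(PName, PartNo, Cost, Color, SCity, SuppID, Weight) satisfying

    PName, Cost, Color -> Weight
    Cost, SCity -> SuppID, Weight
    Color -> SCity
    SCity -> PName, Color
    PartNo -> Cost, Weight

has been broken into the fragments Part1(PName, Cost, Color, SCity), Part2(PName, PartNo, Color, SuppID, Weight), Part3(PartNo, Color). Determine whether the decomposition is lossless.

Chase test. Columns are PName, PartNo, Cost, Color, SCity, SuppID, Weight; row i has aⱼ where attribute j ∈ Parti, else bᵢⱼ.
Initial tableau (one row per fragment):
  row 1: a1 b12 a3 a4 a5 b16 b17
  row 2: a1 a2 b23 a4 b25 a6 a7
  row 3: b31 a2 b33 a4 b35 b36 b37
Rows 1 and 2 agree on Color; apply Color→SCity and equate their SCity entries.
Rows 1 and 3 agree on Color; apply Color→SCity and equate their SCity entries.
Rows 1 and 3 agree on SCity; apply SCity→PName, Color and equate their PName, Color entries.
Rows 2 and 3 agree on PartNo; apply PartNo→Cost, Weight and equate their Cost, Weight entries.
Rows 2 and 3 agree on Cost, SCity; apply Cost, SCity→SuppID, Weight and equate their SuppID, Weight entries.
No row becomes fully distinguished — the join is lossy.

No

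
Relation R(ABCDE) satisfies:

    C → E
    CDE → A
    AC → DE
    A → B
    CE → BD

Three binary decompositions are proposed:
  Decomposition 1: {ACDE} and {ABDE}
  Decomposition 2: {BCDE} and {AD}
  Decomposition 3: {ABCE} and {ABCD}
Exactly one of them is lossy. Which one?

Decomposition 1: common = {ADE}, closure = {ABDE} → lossless.
Decomposition 2: common = {D}, closure = {D} → lossy.
Decomposition 3: common = {ABC}, closure = {ABCDE} → lossless.

Decomposition 2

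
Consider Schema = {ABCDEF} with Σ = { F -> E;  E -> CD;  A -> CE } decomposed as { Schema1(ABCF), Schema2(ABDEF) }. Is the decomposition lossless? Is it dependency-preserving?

Lossless test: (ABF)⁺ = {ABCDEF}, which contains all of one fragment — lossless.
Dependency preservation: the restricted closure of {E} across the fragments never reaches {CD}, so E → CD cannot be enforced without a join — not preserved.

lossless but not dependency-preserving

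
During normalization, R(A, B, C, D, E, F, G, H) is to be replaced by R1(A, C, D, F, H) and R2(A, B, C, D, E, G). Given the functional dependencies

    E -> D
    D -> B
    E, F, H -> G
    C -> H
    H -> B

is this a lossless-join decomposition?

Common attributes: R1 ∩ R2 = {A, C, D}.
Closure of {A, C, D}: D → B applies, adding B; C → H applies, adding H. So (A, C, D)⁺ = {A, B, C, D, H}.
The closure contains neither all of R1 = {A, C, D, F, H} nor all of R2 = {A, B, C, D, E, G}, so the common attributes are not a superkey of either fragment. The join is lossy.

No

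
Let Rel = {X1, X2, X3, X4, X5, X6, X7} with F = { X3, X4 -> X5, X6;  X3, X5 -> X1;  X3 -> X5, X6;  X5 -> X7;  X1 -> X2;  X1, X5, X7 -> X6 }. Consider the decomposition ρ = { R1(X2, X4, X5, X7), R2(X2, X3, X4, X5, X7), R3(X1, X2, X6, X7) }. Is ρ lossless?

Chase test. Columns are X1, X2, X3, X4, X5, X6, X7; row i has aⱼ where attribute j ∈ Ri, else bᵢⱼ.
Initial tableau (one row per fragment):
  row 1: b11 a2 b13 a4 a5 b16 a7
  row 2: b21 a2 a3 a4 a5 b26 a7
  row 3: a1 a2 b33 b34 b35 a6 a7
No row becomes fully distinguished — the join is lossy.

No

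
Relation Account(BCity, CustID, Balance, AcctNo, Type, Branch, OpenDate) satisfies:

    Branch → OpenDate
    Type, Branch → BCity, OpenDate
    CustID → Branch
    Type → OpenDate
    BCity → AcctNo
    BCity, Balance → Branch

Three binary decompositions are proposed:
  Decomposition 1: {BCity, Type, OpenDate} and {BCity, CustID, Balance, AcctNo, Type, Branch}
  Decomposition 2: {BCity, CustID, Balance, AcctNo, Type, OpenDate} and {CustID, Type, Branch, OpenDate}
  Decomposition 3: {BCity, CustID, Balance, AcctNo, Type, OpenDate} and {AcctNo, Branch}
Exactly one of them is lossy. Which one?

Decomposition 3

Decomposition 1: common = {BCity, Type}, closure = {BCity, AcctNo, Type, OpenDate} → lossless.
Decomposition 2: common = {CustID, Type, OpenDate}, closure = {BCity, CustID, AcctNo, Type, Branch, OpenDate} → lossless.
Decomposition 3: common = {AcctNo}, closure = {AcctNo} → lossy.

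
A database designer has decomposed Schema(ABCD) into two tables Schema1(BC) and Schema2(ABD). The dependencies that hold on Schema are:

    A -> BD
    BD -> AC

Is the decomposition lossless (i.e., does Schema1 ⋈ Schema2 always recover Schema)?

No

Common attributes: Schema1 ∩ Schema2 = {B}.
No dependency enlarges {B}, so (B)⁺ = {B}.
The closure contains neither all of Schema1 = {BC} nor all of Schema2 = {ABD}, so the common attributes are not a superkey of either fragment. The join is lossy.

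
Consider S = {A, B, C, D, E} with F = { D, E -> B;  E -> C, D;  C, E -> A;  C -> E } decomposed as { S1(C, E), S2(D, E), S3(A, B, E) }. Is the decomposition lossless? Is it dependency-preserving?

Lossless test (chase): Rows 1 and 2 agree on E; apply E→C, D and equate their C, D entries. Rows 1 and 3 agree on E; apply E→C, D and equate their C, D entries. Rows 1 and 2 agree on C, E; apply C, E→A and equate their A entries. Rows 1 and 3 agree on C, E; apply C, E→A and equate their A entries. Rows 1 and 2 agree on D, E; apply D, E→B and equate their B entries. Rows 1 and 3 agree on D, E; apply D, E→B and equate their B entries. Row 1 is now all distinguished symbols — the join is lossless.
Dependency preservation: D, E → B; E → C, D; C, E → A are not contained in any single fragment, but the restricted closure of each left-hand side across the fragments still reaches the right-hand side; the remaining FDs each lie inside some fragment. All dependencies are preserved.

lossless and dependency-preserving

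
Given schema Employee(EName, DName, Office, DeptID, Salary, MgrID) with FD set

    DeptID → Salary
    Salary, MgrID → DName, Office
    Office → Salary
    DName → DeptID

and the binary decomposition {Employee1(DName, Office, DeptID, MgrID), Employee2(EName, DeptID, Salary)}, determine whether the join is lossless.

Common attributes: Employee1 ∩ Employee2 = {DeptID}.
Closure of {DeptID}: DeptID → Salary applies, adding Salary. So (DeptID)⁺ = {DeptID, Salary}.
The closure contains neither all of Employee1 = {DName, Office, DeptID, MgrID} nor all of Employee2 = {EName, DeptID, Salary}, so the common attributes are not a superkey of either fragment. The join is lossy.

No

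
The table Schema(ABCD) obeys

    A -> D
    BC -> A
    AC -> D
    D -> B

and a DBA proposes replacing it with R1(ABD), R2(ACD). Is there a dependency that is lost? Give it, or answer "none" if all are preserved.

BC -> A

Check BC → A: no single fragment contains all of {ABC}, and the restricted closure of {BC} across the fragments never reaches {A}.
A → D is preserved.
AC → D is preserved.
D → B is preserved.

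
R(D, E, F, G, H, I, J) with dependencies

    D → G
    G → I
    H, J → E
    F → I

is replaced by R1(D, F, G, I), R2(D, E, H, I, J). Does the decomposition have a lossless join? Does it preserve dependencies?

lossy but dependency-preserving

Lossless test: (D, I)⁺ = {D, G, I}, which is a superkey of neither fragment — lossy.
Dependency preservation: every FD's attributes lie within a single fragment, so each can be enforced locally — preserved.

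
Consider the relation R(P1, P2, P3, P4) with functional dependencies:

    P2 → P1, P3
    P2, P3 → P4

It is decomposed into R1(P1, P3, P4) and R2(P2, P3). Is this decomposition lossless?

Common attributes: R1 ∩ R2 = {P3}.
No dependency enlarges {P3}, so (P3)⁺ = {P3}.
The closure contains neither all of R1 = {P1, P3, P4} nor all of R2 = {P2, P3}, so the common attributes are not a superkey of either fragment. The join is lossy.

No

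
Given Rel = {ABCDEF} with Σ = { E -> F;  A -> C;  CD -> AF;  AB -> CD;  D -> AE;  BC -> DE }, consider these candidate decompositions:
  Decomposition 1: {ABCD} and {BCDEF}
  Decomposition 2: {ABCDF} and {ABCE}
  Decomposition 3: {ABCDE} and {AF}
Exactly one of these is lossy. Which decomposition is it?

Decomposition 1: common = {BCD}, closure = {ABCDEF} → lossless.
Decomposition 2: common = {ABC}, closure = {ABCDEF} → lossless.
Decomposition 3: common = {A}, closure = {AC} → lossy.

Decomposition 3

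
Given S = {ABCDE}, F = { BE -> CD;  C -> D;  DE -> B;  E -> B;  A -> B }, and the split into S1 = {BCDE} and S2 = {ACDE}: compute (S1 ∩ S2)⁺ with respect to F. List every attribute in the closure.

BCDE

S1 ∩ S2 = {CDE}.
DE → B applies, adding B
Closure: {BCDE}.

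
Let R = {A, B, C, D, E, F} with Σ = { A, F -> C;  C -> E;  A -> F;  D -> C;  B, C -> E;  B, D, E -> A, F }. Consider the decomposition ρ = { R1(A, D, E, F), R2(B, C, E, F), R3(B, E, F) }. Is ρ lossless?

No

Chase test. Columns are A, B, C, D, E, F; row i has aⱼ where attribute j ∈ Ri, else bᵢⱼ.
Initial tableau (one row per fragment):
  row 1: a1 b12 b13 a4 a5 a6
  row 2: b21 a2 a3 b24 a5 a6
  row 3: b31 a2 b33 b34 a5 a6
No row becomes fully distinguished — the join is lossy.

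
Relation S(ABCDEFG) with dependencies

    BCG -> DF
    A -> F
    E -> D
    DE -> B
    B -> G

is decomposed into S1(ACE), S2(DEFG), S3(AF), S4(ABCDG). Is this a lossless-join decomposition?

No

Chase test. Columns are ABCDEFG; row i has aⱼ where attribute j ∈ Si, else bᵢⱼ.
Initial tableau (one row per fragment):
  row 1: a1 b12 a3 b14 a5 b16 b17
  row 2: b21 b22 b23 a4 a5 a6 a7
  row 3: a1 b32 b33 b34 b35 a6 b37
  row 4: a1 a2 a3 a4 b45 b46 a7
Rows 1 and 3 agree on A; apply A→F and equate their F entries.
Rows 1 and 4 agree on A; apply A→F and equate their F entries.
Rows 1 and 2 agree on E; apply E→D and equate their D entries.
Rows 1 and 2 agree on DE; apply DE→B and equate their B entries.
Rows 1 and 2 agree on B; apply B→G and equate their G entries.
No row becomes fully distinguished — the join is lossy.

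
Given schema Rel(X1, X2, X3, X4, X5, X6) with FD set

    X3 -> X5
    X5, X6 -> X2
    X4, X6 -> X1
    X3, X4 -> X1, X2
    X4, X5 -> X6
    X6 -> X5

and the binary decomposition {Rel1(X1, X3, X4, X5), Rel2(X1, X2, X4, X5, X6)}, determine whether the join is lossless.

Yes

Common attributes: Rel1 ∩ Rel2 = {X1, X4, X5}.
Closure of {X1, X4, X5}: X4, X5 → X6 applies, adding X6; X5, X6 → X2 applies, adding X2. So (X1, X4, X5)⁺ = {X1, X2, X4, X5, X6}.
This closure contains every attribute of Rel2, so Rel1 ∩ Rel2 → Rel2. The join is lossless.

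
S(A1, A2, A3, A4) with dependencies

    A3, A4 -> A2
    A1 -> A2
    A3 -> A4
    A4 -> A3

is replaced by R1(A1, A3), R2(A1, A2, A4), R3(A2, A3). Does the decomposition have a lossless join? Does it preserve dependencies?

lossy and not dependency-preserving

Lossless test (chase): Rows 1 and 2 agree on A1; apply A1→A2 and equate their A2 entries. Rows 1 and 3 agree on A3; apply A3→A4 and equate their A4 entries. No row becomes fully distinguished — the join is lossy.
Dependency preservation: the restricted closure of {A3} across the fragments never reaches {A4}, so A3 → A4 cannot be enforced without a join — not preserved.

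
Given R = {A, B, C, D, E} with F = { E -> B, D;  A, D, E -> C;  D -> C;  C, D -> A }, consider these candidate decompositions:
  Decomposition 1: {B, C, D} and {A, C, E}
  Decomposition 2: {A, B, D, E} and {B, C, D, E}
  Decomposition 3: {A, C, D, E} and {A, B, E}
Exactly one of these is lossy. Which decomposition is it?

Decomposition 1: common = {C}, closure = {C} → lossy.
Decomposition 2: common = {B, D, E}, closure = {A, B, C, D, E} → lossless.
Decomposition 3: common = {A, E}, closure = {A, B, C, D, E} → lossless.

Decomposition 1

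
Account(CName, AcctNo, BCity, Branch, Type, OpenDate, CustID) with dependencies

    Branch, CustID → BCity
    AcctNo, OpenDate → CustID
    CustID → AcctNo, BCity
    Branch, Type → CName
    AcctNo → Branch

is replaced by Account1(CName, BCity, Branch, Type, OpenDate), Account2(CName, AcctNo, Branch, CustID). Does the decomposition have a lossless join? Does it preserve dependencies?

Lossless test: (CName, Branch)⁺ = {CName, Branch}, which is a superkey of neither fragment — lossy.
Dependency preservation: the restricted closure of {Branch, CustID} across the fragments never reaches {BCity}, so Branch, CustID → BCity cannot be enforced without a join — not preserved.

lossy and not dependency-preserving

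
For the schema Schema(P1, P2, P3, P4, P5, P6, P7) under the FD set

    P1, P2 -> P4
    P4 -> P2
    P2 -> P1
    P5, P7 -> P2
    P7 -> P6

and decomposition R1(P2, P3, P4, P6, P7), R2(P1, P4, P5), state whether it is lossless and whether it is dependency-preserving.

lossy and not dependency-preserving

Lossless test: (P4)⁺ = {P1, P2, P4}, which is a superkey of neither fragment — lossy.
Dependency preservation: the restricted closure of {P5, P7} across the fragments never reaches {P2}, so P5, P7 → P2 cannot be enforced without a join — not preserved.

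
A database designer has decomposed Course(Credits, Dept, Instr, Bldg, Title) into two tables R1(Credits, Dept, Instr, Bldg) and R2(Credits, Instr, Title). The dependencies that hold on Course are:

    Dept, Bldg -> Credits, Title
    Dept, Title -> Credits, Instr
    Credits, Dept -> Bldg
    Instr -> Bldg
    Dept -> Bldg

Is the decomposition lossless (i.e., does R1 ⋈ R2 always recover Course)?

Common attributes: R1 ∩ R2 = {Credits, Instr}.
Closure of {Credits, Instr}: Instr → Bldg applies, adding Bldg. So (Credits, Instr)⁺ = {Credits, Instr, Bldg}.
The closure contains neither all of R1 = {Credits, Dept, Instr, Bldg} nor all of R2 = {Credits, Instr, Title}, so the common attributes are not a superkey of either fragment. The join is lossy.

No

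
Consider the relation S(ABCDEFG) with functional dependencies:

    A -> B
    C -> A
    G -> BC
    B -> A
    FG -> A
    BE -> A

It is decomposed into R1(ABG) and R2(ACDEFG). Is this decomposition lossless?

Common attributes: R1 ∩ R2 = {AG}.
Closure of {AG}: A → B applies, adding B; G → BC applies, adding C. So (AG)⁺ = {ABCG}.
This closure contains every attribute of R1, so R1 ∩ R2 → R1. The join is lossless.

Yes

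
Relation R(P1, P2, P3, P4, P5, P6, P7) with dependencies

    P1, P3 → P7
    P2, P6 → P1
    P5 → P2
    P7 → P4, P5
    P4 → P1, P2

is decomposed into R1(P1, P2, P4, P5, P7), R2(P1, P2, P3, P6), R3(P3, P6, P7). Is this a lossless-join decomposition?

Chase test. Columns are P1, P2, P3, P4, P5, P6, P7; row i has aⱼ where attribute j ∈ Ri, else bᵢⱼ.
Initial tableau (one row per fragment):
  row 1: a1 a2 b13 a4 a5 b16 a7
  row 2: a1 a2 a3 b24 b25 a6 b27
  row 3: b31 b32 a3 b34 b35 a6 a7
Rows 1 and 3 agree on P7; apply P7→P4, P5 and equate their P4, P5 entries.
Rows 1 and 3 agree on P4; apply P4→P1, P2 and equate their P1, P2 entries.
Rows 2 and 3 agree on P1, P3; apply P1, P3→P7 and equate their P7 entries.
Rows 1 and 2 agree on P7; apply P7→P4, P5 and equate their P4, P5 entries.
Row 2 is now all distinguished symbols — the join is lossless.

Yes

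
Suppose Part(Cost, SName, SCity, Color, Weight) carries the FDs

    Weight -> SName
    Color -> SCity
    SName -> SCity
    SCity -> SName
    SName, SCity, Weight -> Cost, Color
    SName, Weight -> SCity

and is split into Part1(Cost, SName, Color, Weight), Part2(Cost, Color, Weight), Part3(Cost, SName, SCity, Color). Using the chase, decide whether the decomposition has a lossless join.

Yes

Chase test. Columns are Cost, SName, SCity, Color, Weight; row i has aⱼ where attribute j ∈ Parti, else bᵢⱼ.
Initial tableau (one row per fragment):
  row 1: a1 a2 b13 a4 a5
  row 2: a1 b22 b23 a4 a5
  row 3: a1 a2 a3 a4 b35
Rows 1 and 2 agree on Weight; apply Weight→SName and equate their SName entries.
Rows 1 and 2 agree on Color; apply Color→SCity and equate their SCity entries.
Rows 1 and 3 agree on Color; apply Color→SCity and equate their SCity entries.
Row 1 is now all distinguished symbols — the join is lossless.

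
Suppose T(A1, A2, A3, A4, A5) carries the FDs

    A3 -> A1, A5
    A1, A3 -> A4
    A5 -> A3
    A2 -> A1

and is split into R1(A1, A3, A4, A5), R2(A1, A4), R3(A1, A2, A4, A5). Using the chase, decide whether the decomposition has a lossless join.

Yes

Chase test. Columns are A1, A2, A3, A4, A5; row i has aⱼ where attribute j ∈ Ri, else bᵢⱼ.
Initial tableau (one row per fragment):
  row 1: a1 b12 a3 a4 a5
  row 2: a1 b22 b23 a4 b25
  row 3: a1 a2 b33 a4 a5
Rows 1 and 3 agree on A5; apply A5→A3 and equate their A3 entries.
Row 3 is now all distinguished symbols — the join is lossless.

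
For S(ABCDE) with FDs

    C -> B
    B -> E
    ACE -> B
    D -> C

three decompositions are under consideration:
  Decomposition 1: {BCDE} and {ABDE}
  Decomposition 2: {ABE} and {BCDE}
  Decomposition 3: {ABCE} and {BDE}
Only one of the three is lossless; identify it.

Decomposition 1: common = {BDE}, closure = {BCDE} → lossless.
Decomposition 2: common = {BE}, closure = {BE} → lossy.
Decomposition 3: common = {BE}, closure = {BE} → lossy.

Decomposition 1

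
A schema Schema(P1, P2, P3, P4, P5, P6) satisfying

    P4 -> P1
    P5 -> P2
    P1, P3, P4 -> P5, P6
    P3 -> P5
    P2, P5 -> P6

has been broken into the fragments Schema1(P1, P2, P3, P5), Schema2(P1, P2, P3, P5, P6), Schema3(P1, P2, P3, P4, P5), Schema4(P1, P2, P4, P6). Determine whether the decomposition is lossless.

Yes

Chase test. Columns are P1, P2, P3, P4, P5, P6; row i has aⱼ where attribute j ∈ Schemai, else bᵢⱼ.
Initial tableau (one row per fragment):
  row 1: a1 a2 a3 b14 a5 b16
  row 2: a1 a2 a3 b24 a5 a6
  row 3: a1 a2 a3 a4 a5 b36
  row 4: a1 a2 b43 a4 b45 a6
Rows 1 and 2 agree on P2, P5; apply P2, P5→P6 and equate their P6 entries.
Rows 1 and 3 agree on P2, P5; apply P2, P5→P6 and equate their P6 entries.
Row 3 is now all distinguished symbols — the join is lossless.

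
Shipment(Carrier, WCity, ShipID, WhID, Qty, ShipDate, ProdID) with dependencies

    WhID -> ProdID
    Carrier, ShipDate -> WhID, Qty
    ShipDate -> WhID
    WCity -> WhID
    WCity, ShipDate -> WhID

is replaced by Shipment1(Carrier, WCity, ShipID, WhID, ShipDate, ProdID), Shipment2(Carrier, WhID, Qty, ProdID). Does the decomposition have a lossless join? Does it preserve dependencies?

lossy and not dependency-preserving

Lossless test: (Carrier, WhID, ProdID)⁺ = {Carrier, WhID, ProdID}, which is a superkey of neither fragment — lossy.
Dependency preservation: the restricted closure of {Carrier, ShipDate} across the fragments never reaches {WhID, Qty}, so Carrier, ShipDate → WhID, Qty cannot be enforced without a join — not preserved.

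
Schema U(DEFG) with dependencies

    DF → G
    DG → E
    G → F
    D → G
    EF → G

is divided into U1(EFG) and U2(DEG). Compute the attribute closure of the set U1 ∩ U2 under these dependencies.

EFG

U1 ∩ U2 = {EG}.
G → F applies, adding F
Closure: {EFG}.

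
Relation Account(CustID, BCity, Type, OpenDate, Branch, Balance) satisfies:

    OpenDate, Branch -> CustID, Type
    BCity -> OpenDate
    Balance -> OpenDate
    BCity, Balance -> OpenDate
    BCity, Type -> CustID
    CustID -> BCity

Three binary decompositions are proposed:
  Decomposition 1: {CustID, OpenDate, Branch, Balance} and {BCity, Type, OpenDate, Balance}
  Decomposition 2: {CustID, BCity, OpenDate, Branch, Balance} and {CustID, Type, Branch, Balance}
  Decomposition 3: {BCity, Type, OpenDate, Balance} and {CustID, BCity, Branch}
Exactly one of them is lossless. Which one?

Decomposition 1: common = {OpenDate, Balance}, closure = {OpenDate, Balance} → lossy.
Decomposition 2: common = {CustID, Branch, Balance}, closure = {CustID, BCity, Type, OpenDate, Branch, Balance} → lossless.
Decomposition 3: common = {BCity}, closure = {BCity, OpenDate} → lossy.

Decomposition 2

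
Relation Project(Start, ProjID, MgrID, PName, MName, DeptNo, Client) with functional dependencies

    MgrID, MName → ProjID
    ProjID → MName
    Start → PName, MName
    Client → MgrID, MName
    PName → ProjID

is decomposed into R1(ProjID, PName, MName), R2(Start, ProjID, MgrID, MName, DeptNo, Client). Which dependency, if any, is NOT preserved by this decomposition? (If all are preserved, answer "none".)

Check Start → PName, MName: no single fragment contains all of {Start, PName, MName}, and the restricted closure of {Start} across the fragments never reaches {PName, MName}.
MgrID, MName → ProjID is preserved.
ProjID → MName is preserved.
Client → MgrID, MName is preserved.
PName → ProjID is preserved.

Start → PName, MName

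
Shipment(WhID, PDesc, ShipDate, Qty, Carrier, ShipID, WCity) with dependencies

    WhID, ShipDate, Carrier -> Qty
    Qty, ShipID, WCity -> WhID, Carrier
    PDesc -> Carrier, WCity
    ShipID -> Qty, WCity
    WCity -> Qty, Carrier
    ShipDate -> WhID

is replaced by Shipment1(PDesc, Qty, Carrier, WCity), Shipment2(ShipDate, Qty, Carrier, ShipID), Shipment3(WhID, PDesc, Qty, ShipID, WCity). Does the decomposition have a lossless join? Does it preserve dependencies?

Lossless test (chase): Rows 1 and 3 agree on PDesc; apply PDesc→Carrier, WCity and equate their Carrier, WCity entries. Rows 2 and 3 agree on ShipID; apply ShipID→Qty, WCity and equate their Qty, WCity entries. Rows 2 and 3 agree on Qty, ShipID, WCity; apply Qty, ShipID, WCity→WhID, Carrier and equate their WhID, Carrier entries. No row becomes fully distinguished — the join is lossy.
Dependency preservation: the restricted closure of {ShipDate} across the fragments never reaches {WhID}, so ShipDate → WhID cannot be enforced without a join — not preserved.

lossy and not dependency-preserving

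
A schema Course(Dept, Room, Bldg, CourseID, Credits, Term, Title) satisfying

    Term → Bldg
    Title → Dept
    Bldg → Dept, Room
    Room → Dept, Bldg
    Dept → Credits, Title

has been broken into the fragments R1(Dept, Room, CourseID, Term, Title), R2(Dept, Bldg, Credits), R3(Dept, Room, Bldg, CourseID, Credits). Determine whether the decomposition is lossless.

Yes

Chase test. Columns are Dept, Room, Bldg, CourseID, Credits, Term, Title; row i has aⱼ where attribute j ∈ Ri, else bᵢⱼ.
Initial tableau (one row per fragment):
  row 1: a1 a2 b13 a4 b15 a6 a7
  row 2: a1 b22 a3 b24 a5 b26 b27
  row 3: a1 a2 a3 a4 a5 b36 b37
Rows 2 and 3 agree on Bldg; apply Bldg→Dept, Room and equate their Dept, Room entries.
Rows 1 and 2 agree on Room; apply Room→Dept, Bldg and equate their Dept, Bldg entries.
Rows 1 and 2 agree on Dept; apply Dept→Credits, Title and equate their Credits, Title entries.
Rows 1 and 3 agree on Dept; apply Dept→Credits, Title and equate their Credits, Title entries.
Row 1 is now all distinguished symbols — the join is lossless.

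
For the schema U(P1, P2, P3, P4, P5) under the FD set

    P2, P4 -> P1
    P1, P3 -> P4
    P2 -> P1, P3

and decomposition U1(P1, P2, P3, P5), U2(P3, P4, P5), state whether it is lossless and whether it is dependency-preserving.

lossy and not dependency-preserving

Lossless test: (P3, P5)⁺ = {P3, P5}, which is a superkey of neither fragment — lossy.
Dependency preservation: the restricted closure of {P1, P3} across the fragments never reaches {P4}, so P1, P3 → P4 cannot be enforced without a join — not preserved.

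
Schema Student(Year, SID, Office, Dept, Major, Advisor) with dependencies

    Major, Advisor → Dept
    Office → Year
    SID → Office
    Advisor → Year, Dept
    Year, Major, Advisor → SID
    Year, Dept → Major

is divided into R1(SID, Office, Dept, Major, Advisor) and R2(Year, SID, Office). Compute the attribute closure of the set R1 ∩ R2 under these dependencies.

R1 ∩ R2 = {SID, Office}.
Office → Year applies, adding Year
Closure: {Year, SID, Office}.

Year, SID, Office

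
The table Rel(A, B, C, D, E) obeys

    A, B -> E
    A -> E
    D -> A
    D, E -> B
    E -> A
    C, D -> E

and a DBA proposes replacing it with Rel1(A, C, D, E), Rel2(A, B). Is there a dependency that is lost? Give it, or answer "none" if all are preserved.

D, E -> B

Check D, E → B: no single fragment contains all of {B, D, E}, and the restricted closure of {D, E} across the fragments never reaches {B}.
A, B → E is preserved.
A → E is preserved.
D → A is preserved.
E → A is preserved.
C, D → E is preserved.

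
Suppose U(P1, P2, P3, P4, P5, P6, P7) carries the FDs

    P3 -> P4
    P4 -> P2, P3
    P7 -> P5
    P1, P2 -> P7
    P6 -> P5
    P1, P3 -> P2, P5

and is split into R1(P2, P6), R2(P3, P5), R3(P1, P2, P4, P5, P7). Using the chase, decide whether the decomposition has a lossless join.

No

Chase test. Columns are P1, P2, P3, P4, P5, P6, P7; row i has aⱼ where attribute j ∈ Ri, else bᵢⱼ.
Initial tableau (one row per fragment):
  row 1: b11 a2 b13 b14 b15 a6 b17
  row 2: b21 b22 a3 b24 a5 b26 b27
  row 3: a1 a2 b33 a4 a5 b36 a7
No row becomes fully distinguished — the join is lossy.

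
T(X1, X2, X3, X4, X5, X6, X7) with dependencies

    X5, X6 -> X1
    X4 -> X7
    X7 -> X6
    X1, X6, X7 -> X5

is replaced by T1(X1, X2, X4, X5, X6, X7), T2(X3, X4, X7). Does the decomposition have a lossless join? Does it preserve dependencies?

lossy but dependency-preserving

Lossless test: (X4, X7)⁺ = {X4, X6, X7}, which is a superkey of neither fragment — lossy.
Dependency preservation: every FD's attributes lie within a single fragment, so each can be enforced locally — preserved.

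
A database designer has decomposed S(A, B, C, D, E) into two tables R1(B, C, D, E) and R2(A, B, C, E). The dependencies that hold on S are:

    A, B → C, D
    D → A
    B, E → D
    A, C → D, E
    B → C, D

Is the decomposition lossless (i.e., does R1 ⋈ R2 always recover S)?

Common attributes: R1 ∩ R2 = {B, C, E}.
Closure of {B, C, E}: B, E → D applies, adding D; D → A applies, adding A. So (B, C, E)⁺ = {A, B, C, D, E}.
This closure contains every attribute of R1, so R1 ∩ R2 → R1. The join is lossless.

Yes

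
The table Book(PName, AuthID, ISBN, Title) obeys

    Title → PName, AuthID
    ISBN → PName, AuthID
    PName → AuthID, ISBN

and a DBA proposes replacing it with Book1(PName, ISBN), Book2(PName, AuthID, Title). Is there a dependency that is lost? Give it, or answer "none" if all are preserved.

Title → PName, AuthID lies within Book2.
ISBN → PName, AuthID: restricted closure across fragments reaches PName, AuthID.
PName → AuthID, ISBN: restricted closure across fragments reaches AuthID, ISBN.
Every dependency is enforceable on the fragments, so the decomposition is dependency-preserving.

none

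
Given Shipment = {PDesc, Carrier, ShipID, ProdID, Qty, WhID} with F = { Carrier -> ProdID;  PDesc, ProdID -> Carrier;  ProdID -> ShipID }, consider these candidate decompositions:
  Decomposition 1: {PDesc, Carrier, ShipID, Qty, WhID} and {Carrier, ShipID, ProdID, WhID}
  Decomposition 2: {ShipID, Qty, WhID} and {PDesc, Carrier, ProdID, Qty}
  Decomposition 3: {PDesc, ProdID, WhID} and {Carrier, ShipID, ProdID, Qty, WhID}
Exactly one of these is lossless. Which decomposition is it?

Decomposition 1: common = {Carrier, ShipID, WhID}, closure = {Carrier, ShipID, ProdID, WhID} → lossless.
Decomposition 2: common = {Qty}, closure = {Qty} → lossy.
Decomposition 3: common = {ProdID, WhID}, closure = {ShipID, ProdID, WhID} → lossy.

Decomposition 1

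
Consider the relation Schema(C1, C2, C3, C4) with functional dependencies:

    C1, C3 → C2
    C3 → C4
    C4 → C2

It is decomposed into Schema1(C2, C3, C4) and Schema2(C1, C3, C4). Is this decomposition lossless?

Yes

Common attributes: Schema1 ∩ Schema2 = {C3, C4}.
Closure of {C3, C4}: C4 → C2 applies, adding C2. So (C3, C4)⁺ = {C2, C3, C4}.
This closure contains every attribute of Schema1, so Schema1 ∩ Schema2 → Schema1. The join is lossless.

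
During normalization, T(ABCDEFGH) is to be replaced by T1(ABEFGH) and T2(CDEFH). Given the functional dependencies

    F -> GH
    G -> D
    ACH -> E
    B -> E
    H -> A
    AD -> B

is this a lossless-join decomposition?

Yes

Common attributes: T1 ∩ T2 = {EFH}.
Closure of {EFH}: F → GH applies, adding G; G → D applies, adding D; H → A applies, adding A; AD → B applies, adding B. So (EFH)⁺ = {ABDEFGH}.
This closure contains every attribute of T1, so T1 ∩ T2 → T1. The join is lossless.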